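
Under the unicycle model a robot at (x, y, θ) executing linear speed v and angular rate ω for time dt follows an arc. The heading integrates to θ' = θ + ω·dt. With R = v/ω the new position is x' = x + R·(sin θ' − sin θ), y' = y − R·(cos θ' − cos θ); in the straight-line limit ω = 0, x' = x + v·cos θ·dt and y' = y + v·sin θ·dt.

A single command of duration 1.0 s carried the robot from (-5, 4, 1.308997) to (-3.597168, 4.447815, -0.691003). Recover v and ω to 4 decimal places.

Δθ = -0.691003 − 1.308997 = -2.000000
ω = Δθ/dt = -2.000000/1.0 = -2.0000
R = Δx/(sin θ' − sin θ) = -0.8750
v = R·ω = -0.8750·-2.0000 = 1.7500

v = 1.7500, ω = -2.0000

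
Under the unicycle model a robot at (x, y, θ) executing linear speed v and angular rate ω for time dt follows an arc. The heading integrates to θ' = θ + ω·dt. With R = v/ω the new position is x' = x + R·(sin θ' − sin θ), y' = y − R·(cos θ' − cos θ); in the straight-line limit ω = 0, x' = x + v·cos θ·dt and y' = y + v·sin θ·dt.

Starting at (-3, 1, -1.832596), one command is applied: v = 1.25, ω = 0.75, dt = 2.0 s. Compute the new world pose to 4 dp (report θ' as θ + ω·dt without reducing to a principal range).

(-1.9343, -1.0067, -0.3326)

θ' = -1.8326 + 0.75·2.0 = -0.3326
R = v/ω = 1.25/0.75 = 1.6667
x' = -3 + 1.6667·(sin -0.3326 − sin -1.8326) = -1.9343
y' = 1 − 1.6667·(cos -0.3326 − cos -1.8326) = -1.0067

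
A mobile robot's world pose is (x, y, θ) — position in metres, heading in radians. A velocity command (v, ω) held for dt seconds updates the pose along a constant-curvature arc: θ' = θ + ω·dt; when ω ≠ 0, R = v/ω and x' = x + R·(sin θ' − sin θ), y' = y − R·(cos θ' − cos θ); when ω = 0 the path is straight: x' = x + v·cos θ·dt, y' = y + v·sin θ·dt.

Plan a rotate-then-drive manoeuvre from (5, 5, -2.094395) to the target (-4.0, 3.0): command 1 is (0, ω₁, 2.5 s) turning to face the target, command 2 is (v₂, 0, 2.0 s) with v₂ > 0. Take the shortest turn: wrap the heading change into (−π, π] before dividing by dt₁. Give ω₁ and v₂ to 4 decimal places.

heading to target = atan2(3−5, -4−5) = -2.9229
Δθ = wrap(-2.9229 − -2.0944) = -0.8285; ω₁ = Δθ/dt₁ = -0.3314
distance = √((-4−5)² + (3−5)²) = 9.2195; v₂ = distance/dt₂ = 4.6098

ω₁ = -0.3314, v₂ = 4.6098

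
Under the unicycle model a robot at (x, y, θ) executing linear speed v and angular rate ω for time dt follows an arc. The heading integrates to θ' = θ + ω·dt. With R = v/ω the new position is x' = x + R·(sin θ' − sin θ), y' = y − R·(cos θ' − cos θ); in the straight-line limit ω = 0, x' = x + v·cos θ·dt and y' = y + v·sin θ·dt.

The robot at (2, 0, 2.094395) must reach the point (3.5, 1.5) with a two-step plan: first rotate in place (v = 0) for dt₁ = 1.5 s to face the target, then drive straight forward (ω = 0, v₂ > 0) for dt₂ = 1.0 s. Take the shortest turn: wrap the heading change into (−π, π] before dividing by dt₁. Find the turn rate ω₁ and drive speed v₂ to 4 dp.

ω₁ = -0.8727, v₂ = 2.1213

heading to target = atan2(1.5−0, 3.5−2) = 0.7854
Δθ = wrap(0.7854 − 2.0944) = -1.3090; ω₁ = Δθ/dt₁ = -0.8727
distance = √((3.5−2)² + (1.5−0)²) = 2.1213; v₂ = distance/dt₂ = 2.1213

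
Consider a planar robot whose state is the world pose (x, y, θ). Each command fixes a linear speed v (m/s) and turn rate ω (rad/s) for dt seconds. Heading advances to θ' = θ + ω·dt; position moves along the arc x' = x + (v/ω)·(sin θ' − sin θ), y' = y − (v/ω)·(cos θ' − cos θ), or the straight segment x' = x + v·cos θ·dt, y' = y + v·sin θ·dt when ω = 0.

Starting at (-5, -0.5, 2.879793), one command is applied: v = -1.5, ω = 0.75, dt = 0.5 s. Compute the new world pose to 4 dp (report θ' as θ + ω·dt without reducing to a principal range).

θ' = 2.8798 + 0.75·0.5 = 3.2548
R = v/ω = -1.5/0.75 = -2.0000
x' = -5 + -2.0000·(sin 3.2548 − sin 2.8798) = -4.2564
y' = -0.5 − -2.0000·(cos 3.2548 − cos 2.8798) = -0.5553

(-4.2564, -0.5553, 3.2548)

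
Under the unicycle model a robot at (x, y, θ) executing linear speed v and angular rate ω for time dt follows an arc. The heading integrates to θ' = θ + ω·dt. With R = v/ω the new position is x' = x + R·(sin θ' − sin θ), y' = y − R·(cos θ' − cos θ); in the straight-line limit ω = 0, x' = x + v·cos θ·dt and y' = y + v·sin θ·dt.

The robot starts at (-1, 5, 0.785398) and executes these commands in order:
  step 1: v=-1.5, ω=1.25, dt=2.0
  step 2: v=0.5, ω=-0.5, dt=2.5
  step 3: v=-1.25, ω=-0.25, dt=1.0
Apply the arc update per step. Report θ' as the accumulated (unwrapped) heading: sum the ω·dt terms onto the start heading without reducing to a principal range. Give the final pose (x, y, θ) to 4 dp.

step 1: θ'=3.2854 (R=-1.2000) → pose (0.0205, 2.9639, 3.2854)
step 2: θ'=2.0354 (R=-1.0000) → pose (-1.0168, 3.5055, 2.0354)
step 3: θ'=1.7854 (R=5.0000) → pose (-0.6015, 2.3299, 1.7854)

(-0.6015, 2.3299, 1.7854)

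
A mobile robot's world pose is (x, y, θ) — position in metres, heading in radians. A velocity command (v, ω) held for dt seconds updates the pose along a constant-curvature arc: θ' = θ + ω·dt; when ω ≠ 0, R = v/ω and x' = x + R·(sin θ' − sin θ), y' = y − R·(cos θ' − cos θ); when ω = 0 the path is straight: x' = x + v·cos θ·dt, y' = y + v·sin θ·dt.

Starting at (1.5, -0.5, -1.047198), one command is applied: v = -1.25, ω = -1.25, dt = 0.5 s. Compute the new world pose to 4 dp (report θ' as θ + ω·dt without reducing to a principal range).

θ' = -1.0472 + -1.25·0.5 = -1.6722
R = v/ω = -1.25/-1.25 = 1.0000
x' = 1.5 + 1.0000·(sin -1.6722 − sin -1.0472) = 1.3712
y' = -0.5 − 1.0000·(cos -1.6722 − cos -1.0472) = 0.1012

(1.3712, 0.1012, -1.6722)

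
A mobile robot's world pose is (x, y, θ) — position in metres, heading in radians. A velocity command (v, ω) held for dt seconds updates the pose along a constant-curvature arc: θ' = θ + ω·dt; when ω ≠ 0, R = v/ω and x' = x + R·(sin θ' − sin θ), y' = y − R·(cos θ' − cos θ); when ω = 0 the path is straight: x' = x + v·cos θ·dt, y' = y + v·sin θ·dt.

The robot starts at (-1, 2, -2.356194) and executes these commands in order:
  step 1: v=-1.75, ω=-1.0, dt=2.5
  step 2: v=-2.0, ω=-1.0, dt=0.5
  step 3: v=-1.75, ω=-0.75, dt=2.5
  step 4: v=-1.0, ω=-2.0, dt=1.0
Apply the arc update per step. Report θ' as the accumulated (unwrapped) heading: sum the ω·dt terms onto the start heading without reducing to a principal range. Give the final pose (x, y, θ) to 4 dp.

(-1.8619, 0.4197, -9.2312)

step 1: θ'=-4.8562 (R=1.7500) → pose (1.9694, 0.5118, -4.8562)
step 2: θ'=-5.3562 (R=2.0000) → pose (1.5897, -0.4021, -5.3562)
step 3: θ'=-7.2312 (R=2.3333) → pose (-2.1719, -0.3626, -7.2312)
step 4: θ'=-9.2312 (R=0.5000) → pose (-1.8619, 0.4197, -9.2312)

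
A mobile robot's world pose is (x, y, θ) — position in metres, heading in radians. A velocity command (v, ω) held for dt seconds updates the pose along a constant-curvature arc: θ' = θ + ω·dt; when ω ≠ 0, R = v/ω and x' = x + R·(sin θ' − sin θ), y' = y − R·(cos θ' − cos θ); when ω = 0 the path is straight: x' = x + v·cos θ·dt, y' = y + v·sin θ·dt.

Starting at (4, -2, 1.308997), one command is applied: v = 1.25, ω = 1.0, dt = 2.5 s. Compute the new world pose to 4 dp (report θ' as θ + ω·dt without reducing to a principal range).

θ' = 1.3090 + 1.0·2.5 = 3.8090
R = v/ω = 1.25/1.0 = 1.2500
x' = 4 + 1.2500·(sin 3.8090 − sin 1.3090) = 2.0189
y' = -2 − 1.2500·(cos 3.8090 − cos 1.3090) = -0.6947

(2.0189, -0.6947, 3.8090)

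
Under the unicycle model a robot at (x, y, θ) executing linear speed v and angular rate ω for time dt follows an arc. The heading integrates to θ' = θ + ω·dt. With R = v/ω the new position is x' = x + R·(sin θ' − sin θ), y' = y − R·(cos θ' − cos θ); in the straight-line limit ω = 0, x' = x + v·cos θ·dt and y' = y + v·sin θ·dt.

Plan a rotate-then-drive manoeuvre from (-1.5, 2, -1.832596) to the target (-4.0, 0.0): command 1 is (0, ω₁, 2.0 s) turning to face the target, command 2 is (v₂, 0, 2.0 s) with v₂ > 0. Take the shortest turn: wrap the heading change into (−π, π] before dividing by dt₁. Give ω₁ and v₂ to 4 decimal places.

heading to target = atan2(0−2, -4−-1.5) = -2.4669
Δθ = wrap(-2.4669 − -1.8326) = -0.6343; ω₁ = Δθ/dt₁ = -0.3171
distance = √((-4−-1.5)² + (0−2)²) = 3.2016; v₂ = distance/dt₂ = 1.6008

ω₁ = -0.3171, v₂ = 1.6008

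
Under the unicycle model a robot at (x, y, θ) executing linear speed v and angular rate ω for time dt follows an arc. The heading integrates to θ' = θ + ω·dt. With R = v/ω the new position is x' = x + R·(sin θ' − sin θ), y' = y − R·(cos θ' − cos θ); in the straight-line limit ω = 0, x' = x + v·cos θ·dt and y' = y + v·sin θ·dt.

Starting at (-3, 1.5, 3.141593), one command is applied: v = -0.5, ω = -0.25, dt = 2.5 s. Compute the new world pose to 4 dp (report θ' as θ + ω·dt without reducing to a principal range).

(-1.8298, 1.1219, 2.5166)

θ' = 3.1416 + -0.25·2.5 = 2.5166
R = v/ω = -0.5/-0.25 = 2.0000
x' = -3 + 2.0000·(sin 2.5166 − sin 3.1416) = -1.8298
y' = 1.5 − 2.0000·(cos 2.5166 − cos 3.1416) = 1.1219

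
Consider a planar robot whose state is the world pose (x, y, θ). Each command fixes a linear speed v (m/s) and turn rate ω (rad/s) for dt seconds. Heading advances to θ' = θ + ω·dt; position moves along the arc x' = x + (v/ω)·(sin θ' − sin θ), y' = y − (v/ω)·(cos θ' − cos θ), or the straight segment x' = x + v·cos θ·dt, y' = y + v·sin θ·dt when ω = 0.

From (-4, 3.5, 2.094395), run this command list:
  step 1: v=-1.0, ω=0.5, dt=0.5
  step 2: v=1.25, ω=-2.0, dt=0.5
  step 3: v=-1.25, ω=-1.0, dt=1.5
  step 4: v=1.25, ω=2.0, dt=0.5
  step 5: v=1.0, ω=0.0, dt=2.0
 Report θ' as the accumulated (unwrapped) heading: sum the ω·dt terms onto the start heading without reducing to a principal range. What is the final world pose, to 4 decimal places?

step 1: θ'=2.3444 (R=-2.0000) → pose (-3.6988, 3.1026, 2.3444)
step 2: θ'=1.3444 (R=-0.6250) → pose (-3.8607, 3.6796, 1.3444)
step 3: θ'=-0.1556 (R=1.2500) → pose (-5.2725, 2.7253, -0.1556)
step 4: θ'=0.8444 (R=0.6250) → pose (-4.7084, 2.9276, 0.8444)
step 5: θ'=0.8444 (straight) → pose (-3.3800, 4.4227, 0.8444)

(-3.3800, 4.4227, 0.8444)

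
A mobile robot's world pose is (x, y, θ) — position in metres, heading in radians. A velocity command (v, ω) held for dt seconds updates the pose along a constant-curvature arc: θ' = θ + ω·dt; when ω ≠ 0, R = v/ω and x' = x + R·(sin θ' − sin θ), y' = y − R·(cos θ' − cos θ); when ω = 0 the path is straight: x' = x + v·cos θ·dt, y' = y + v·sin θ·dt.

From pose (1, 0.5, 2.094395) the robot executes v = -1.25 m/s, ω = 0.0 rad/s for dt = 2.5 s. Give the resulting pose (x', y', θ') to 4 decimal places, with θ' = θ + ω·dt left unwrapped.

(2.5625, -2.2063, 2.0944)

θ' = 2.0944 + 0.0·2.5 = 2.0944
ω = 0 → straight: x' = 1 + -1.25·cos(2.0944)·2.5 = 2.5625
y' = 0.5 + -1.25·sin(2.0944)·2.5 = -2.2063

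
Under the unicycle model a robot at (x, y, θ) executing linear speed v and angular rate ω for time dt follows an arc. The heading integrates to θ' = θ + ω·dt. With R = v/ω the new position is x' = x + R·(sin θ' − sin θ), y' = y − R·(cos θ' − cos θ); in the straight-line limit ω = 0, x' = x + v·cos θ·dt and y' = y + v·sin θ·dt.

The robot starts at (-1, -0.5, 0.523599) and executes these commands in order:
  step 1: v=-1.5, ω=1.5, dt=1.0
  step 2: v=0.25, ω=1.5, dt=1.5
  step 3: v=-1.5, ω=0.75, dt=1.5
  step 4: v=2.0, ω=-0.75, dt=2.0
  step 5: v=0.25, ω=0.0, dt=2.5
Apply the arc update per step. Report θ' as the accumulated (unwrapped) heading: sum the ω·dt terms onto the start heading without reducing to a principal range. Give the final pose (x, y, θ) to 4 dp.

step 1: θ'=2.0236 (R=-1.0000) → pose (-1.3992, -1.8035, 2.0236)
step 2: θ'=4.2736 (R=0.1667) → pose (-1.7000, -1.8056, 4.2736)
step 3: θ'=5.3986 (R=-2.0000) → pose (-1.9632, 0.3113, 5.3986)
step 4: θ'=3.8986 (R=-2.6667) → pose (-2.1949, -3.3167, 3.8986)
step 5: θ'=3.8986 (straight) → pose (-2.6493, -3.7459, 3.8986)

(-2.6493, -3.7459, 3.8986)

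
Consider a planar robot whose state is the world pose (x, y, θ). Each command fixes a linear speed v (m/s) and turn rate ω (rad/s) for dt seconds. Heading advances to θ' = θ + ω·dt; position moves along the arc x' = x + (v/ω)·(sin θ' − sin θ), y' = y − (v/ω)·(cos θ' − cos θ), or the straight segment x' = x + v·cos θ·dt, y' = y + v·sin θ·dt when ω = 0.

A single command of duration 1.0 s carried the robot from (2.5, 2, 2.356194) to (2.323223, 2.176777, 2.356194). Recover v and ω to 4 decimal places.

Δθ = 2.356194 − 2.356194 = 0.000000
ω = Δθ/dt = 0.000000/1.0 = 0.0000
ω = 0 → v = (Δx·cos θ + Δy·sin θ)/dt = 0.2500

v = 0.2500, ω = 0.0000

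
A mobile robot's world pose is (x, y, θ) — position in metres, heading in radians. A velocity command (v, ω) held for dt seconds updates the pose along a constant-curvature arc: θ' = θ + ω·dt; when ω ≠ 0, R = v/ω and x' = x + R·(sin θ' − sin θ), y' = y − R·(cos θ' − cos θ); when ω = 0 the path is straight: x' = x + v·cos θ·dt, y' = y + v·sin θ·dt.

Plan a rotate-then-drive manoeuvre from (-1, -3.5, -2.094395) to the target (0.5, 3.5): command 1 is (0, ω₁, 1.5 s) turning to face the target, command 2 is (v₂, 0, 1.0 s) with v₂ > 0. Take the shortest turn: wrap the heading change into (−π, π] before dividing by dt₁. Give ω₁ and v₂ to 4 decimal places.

ω₁ = -1.8861, v₂ = 7.1589

heading to target = atan2(3.5−-3.5, 0.5−-1) = 1.3597
Δθ = wrap(1.3597 − -2.0944) = -2.8291; ω₁ = Δθ/dt₁ = -1.8861
distance = √((0.5−-1)² + (3.5−-3.5)²) = 7.1589; v₂ = distance/dt₂ = 7.1589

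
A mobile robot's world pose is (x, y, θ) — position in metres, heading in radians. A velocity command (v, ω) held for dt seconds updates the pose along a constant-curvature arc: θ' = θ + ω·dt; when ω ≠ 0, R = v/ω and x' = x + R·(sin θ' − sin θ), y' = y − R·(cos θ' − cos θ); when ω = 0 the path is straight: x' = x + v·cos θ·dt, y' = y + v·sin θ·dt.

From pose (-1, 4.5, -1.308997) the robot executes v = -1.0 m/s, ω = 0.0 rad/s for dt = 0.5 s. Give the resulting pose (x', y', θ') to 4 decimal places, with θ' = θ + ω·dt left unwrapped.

(-1.1294, 4.9830, -1.3090)

θ' = -1.3090 + 0.0·0.5 = -1.3090
ω = 0 → straight: x' = -1 + -1.0·cos(-1.3090)·0.5 = -1.1294
y' = 4.5 + -1.0·sin(-1.3090)·0.5 = 4.9830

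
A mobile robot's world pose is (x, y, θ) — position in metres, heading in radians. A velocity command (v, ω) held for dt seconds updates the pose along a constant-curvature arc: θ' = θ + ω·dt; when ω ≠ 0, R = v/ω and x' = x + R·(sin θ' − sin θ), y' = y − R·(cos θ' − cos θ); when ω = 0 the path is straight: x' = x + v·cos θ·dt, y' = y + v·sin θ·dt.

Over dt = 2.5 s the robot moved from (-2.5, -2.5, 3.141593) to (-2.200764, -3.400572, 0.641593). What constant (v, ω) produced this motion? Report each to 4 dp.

Δθ = 0.641593 − 3.141593 = -2.500000
ω = Δθ/dt = -2.500000/2.5 = -1.0000
R = −Δy/(cos θ' − cos θ) = 0.5000
v = R·ω = 0.5000·-1.0000 = -0.5000

v = -0.5000, ω = -1.0000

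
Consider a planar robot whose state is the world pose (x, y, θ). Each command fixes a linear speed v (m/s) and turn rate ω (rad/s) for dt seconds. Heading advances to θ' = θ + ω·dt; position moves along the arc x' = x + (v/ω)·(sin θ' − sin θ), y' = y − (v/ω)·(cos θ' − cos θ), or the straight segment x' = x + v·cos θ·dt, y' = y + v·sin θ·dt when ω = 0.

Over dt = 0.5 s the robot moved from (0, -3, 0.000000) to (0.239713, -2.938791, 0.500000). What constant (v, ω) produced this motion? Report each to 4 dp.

v = 0.5000, ω = 1.0000

Δθ = 0.500000 − 0.000000 = 0.500000
ω = Δθ/dt = 0.500000/0.5 = 1.0000
R = Δx/(sin θ' − sin θ) = 0.5000
v = R·ω = 0.5000·1.0000 = 0.5000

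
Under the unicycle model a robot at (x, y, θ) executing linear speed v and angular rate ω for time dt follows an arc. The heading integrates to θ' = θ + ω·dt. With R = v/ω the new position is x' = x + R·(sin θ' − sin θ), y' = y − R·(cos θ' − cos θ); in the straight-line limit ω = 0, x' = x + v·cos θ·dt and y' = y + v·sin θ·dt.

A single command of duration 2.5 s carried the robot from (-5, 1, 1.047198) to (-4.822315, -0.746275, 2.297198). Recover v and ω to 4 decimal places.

v = -0.7500, ω = 0.5000

Δθ = 2.297198 − 1.047198 = 1.250000
ω = Δθ/dt = 1.250000/2.5 = 0.5000
R = −Δy/(cos θ' − cos θ) = -1.5000
v = R·ω = -1.5000·0.5000 = -0.7500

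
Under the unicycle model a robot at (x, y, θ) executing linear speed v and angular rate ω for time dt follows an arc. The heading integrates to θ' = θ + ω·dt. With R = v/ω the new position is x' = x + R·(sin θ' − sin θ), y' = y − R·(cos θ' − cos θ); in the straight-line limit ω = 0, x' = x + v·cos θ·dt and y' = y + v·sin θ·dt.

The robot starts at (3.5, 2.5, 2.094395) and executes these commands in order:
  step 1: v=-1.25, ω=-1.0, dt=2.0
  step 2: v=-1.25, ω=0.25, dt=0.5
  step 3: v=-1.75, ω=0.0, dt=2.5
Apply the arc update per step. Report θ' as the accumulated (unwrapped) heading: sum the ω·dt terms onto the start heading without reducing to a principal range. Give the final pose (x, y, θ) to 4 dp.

step 1: θ'=0.0944 (R=1.2500) → pose (2.5353, 0.6306, 0.0944)
step 2: θ'=0.2194 (R=-5.0000) → pose (1.9184, 0.5330, 0.2194)
step 3: θ'=0.2194 (straight) → pose (-2.3518, -0.4192, 0.2194)

(-2.3518, -0.4192, 0.2194)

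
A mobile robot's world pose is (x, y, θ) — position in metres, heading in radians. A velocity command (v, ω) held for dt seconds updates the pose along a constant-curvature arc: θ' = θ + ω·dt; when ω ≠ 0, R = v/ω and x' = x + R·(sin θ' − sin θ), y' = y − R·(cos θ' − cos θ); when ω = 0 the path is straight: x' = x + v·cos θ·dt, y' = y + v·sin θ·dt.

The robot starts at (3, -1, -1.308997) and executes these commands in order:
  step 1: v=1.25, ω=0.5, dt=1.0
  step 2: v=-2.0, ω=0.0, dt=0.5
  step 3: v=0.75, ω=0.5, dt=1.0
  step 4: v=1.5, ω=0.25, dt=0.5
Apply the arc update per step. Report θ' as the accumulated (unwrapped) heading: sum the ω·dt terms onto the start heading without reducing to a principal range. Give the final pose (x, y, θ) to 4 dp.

(4.2717, -1.9314, -0.1840)

step 1: θ'=-0.8090 (R=2.5000) → pose (3.6058, -2.0785, -0.8090)
step 2: θ'=-0.8090 (straight) → pose (2.9156, -1.3549, -0.8090)
step 3: θ'=-0.3090 (R=1.5000) → pose (3.5448, -1.7485, -0.3090)
step 4: θ'=-0.1840 (R=6.0000) → pose (4.2717, -1.9314, -0.1840)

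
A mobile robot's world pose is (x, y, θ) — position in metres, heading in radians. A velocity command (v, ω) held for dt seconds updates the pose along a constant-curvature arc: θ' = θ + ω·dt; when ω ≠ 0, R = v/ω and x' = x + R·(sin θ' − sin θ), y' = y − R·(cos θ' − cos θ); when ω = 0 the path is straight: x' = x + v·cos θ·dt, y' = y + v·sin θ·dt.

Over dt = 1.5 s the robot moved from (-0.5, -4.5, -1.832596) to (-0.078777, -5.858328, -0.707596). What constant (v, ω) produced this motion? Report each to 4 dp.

v = 1.0000, ω = 0.7500

Δθ = -0.707596 − -1.832596 = 1.125000
ω = Δθ/dt = 1.125000/1.5 = 0.7500
R = −Δy/(cos θ' − cos θ) = 1.3333
v = R·ω = 1.3333·0.7500 = 1.0000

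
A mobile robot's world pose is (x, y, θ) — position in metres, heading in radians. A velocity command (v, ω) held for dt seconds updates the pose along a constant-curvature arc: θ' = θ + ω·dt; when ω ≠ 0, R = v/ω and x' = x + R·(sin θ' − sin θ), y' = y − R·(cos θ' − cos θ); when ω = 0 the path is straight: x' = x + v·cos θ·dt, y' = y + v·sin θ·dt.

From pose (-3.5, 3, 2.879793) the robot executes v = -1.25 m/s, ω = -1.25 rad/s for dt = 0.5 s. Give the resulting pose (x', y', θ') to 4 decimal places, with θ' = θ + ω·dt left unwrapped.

θ' = 2.8798 + -1.25·0.5 = 2.2548
R = v/ω = -1.25/-1.25 = 1.0000
x' = -3.5 + 1.0000·(sin 2.2548 − sin 2.8798) = -2.9838
y' = 3 − 1.0000·(cos 2.2548 − cos 2.8798) = 2.6660

(-2.9838, 2.6660, 2.2548)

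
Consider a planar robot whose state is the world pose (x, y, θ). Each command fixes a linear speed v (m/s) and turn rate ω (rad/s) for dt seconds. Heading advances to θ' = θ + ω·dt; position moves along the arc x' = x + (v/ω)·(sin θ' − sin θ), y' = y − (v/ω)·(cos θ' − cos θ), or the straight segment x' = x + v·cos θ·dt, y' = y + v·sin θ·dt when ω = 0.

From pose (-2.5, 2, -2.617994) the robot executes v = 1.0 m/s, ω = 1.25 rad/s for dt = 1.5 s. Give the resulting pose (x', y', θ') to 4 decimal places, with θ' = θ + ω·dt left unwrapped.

(-2.6412, 0.7180, -0.7430)

θ' = -2.6180 + 1.25·1.5 = -0.7430
R = v/ω = 1.0/1.25 = 0.8000
x' = -2.5 + 0.8000·(sin -0.7430 − sin -2.6180) = -2.6412
y' = 2 − 0.8000·(cos -0.7430 − cos -2.6180) = 0.7180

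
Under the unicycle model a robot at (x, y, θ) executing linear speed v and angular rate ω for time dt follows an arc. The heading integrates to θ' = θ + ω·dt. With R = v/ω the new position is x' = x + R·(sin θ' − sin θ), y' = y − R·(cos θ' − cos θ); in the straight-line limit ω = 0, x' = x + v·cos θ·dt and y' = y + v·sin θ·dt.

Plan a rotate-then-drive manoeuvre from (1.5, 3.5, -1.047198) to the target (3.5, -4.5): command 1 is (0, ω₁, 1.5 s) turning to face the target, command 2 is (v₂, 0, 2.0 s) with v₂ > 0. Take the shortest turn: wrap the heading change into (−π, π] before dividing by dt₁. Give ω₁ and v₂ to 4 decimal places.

heading to target = atan2(-4.5−3.5, 3.5−1.5) = -1.3258
Δθ = wrap(-1.3258 − -1.0472) = -0.2786; ω₁ = Δθ/dt₁ = -0.1857
distance = √((3.5−1.5)² + (-4.5−3.5)²) = 8.2462; v₂ = distance/dt₂ = 4.1231

ω₁ = -0.1857, v₂ = 4.1231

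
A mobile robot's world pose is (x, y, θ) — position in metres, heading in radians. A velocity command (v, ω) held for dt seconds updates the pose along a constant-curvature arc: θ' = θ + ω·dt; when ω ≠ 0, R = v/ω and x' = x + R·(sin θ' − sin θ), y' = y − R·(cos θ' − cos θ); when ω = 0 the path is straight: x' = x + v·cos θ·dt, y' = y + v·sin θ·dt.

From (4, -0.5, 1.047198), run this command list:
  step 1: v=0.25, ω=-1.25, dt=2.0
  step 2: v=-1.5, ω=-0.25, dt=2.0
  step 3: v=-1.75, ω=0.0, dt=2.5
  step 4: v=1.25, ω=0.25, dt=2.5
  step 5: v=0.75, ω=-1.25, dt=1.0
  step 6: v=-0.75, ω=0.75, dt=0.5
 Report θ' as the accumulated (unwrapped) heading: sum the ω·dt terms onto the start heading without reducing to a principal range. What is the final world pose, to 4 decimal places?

step 1: θ'=-1.4528 (R=-0.2000) → pose (4.3718, -0.5765, -1.4528)
step 2: θ'=-1.9528 (R=6.0000) → pose (4.7626, 2.3666, -1.9528)
step 3: θ'=-1.9528 (straight) → pose (6.3935, 6.4262, -1.9528)
step 4: θ'=-1.3278 (R=5.0000) → pose (6.1800, 3.3592, -1.3278)
step 5: θ'=-2.5778 (R=-0.6000) → pose (5.9183, 2.7077, -2.5778)
step 6: θ'=-2.2028 (R=-1.0000) → pose (6.1907, 2.9622, -2.2028)

(6.1907, 2.9622, -2.2028)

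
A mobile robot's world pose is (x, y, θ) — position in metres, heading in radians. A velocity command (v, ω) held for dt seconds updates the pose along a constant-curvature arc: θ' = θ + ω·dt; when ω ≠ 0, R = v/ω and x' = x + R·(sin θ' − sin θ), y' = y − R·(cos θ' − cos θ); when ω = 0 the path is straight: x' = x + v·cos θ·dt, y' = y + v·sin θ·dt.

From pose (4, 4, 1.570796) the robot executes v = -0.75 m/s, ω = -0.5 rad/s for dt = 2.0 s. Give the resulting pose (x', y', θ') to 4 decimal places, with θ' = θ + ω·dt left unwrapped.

θ' = 1.5708 + -0.5·2.0 = 0.5708
R = v/ω = -0.75/-0.5 = 1.5000
x' = 4 + 1.5000·(sin 0.5708 − sin 1.5708) = 3.3105
y' = 4 − 1.5000·(cos 0.5708 − cos 1.5708) = 2.7378

(3.3105, 2.7378, 0.5708)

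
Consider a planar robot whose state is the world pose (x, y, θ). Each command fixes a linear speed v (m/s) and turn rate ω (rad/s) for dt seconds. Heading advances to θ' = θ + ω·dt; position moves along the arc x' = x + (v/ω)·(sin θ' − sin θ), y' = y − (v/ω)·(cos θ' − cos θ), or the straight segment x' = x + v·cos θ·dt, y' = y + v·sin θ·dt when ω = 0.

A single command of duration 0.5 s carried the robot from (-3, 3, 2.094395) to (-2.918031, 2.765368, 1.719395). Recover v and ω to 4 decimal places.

Δθ = 1.719395 − 2.094395 = -0.375000
ω = Δθ/dt = -0.375000/0.5 = -0.7500
R = −Δy/(cos θ' − cos θ) = 0.6667
v = R·ω = 0.6667·-0.7500 = -0.5000

v = -0.5000, ω = -0.7500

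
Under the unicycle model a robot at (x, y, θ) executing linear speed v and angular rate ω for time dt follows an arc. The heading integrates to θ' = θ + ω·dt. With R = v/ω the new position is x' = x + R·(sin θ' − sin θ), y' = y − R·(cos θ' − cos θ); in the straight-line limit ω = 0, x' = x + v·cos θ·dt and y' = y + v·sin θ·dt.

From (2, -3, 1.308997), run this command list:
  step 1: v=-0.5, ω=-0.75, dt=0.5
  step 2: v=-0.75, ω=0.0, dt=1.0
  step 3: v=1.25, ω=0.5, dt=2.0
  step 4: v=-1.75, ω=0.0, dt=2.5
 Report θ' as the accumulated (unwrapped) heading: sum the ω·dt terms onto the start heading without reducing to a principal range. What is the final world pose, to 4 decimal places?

(3.3273, -5.5417, 1.9340)

step 1: θ'=0.9340 (R=0.6667) → pose (1.8921, -3.2239, 0.9340)
step 2: θ'=0.9340 (straight) → pose (1.4461, -3.8269, 0.9340)
step 3: θ'=1.9340 (R=2.5000) → pose (1.7730, -1.4521, 1.9340)
step 4: θ'=1.9340 (straight) → pose (3.3273, -5.5417, 1.9340)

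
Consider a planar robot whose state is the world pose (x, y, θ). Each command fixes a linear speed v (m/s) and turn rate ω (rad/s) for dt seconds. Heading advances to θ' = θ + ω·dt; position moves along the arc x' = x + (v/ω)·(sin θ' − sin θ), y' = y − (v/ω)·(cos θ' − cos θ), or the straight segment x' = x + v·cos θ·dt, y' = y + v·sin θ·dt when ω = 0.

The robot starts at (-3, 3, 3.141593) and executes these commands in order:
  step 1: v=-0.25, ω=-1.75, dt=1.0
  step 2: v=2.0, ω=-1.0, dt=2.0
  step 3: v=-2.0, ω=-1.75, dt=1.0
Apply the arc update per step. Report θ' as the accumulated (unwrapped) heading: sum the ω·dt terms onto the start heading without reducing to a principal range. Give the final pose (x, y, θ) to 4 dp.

(0.0985, 5.8640, -2.3584)

step 1: θ'=1.3916 (R=0.1429) → pose (-2.8594, 2.8317, 1.3916)
step 2: θ'=-0.6084 (R=-2.0000) → pose (0.2517, 4.1163, -0.6084)
step 3: θ'=-2.3584 (R=1.1429) → pose (0.0985, 5.8640, -2.3584)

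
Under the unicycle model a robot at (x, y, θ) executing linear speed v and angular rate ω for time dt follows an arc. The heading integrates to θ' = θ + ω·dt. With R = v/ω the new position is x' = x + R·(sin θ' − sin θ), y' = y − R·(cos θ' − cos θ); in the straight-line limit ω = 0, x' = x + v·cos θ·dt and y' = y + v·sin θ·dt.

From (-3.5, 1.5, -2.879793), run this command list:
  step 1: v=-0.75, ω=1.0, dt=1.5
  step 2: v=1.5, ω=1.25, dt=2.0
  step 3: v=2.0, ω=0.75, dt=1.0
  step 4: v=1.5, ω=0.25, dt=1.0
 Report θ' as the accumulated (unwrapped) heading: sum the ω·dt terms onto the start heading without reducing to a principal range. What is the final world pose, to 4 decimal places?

(-1.1679, 5.3833, 2.1202)

step 1: θ'=-1.3798 (R=-0.7500) → pose (-2.9578, 2.3668, -1.3798)
step 2: θ'=1.1202 (R=1.2000) → pose (-0.6993, 2.0720, 1.1202)
step 3: θ'=1.8702 (R=2.6667) → pose (-0.5518, 4.0199, 1.8702)
step 4: θ'=2.1202 (R=6.0000) → pose (-1.1679, 5.3833, 2.1202)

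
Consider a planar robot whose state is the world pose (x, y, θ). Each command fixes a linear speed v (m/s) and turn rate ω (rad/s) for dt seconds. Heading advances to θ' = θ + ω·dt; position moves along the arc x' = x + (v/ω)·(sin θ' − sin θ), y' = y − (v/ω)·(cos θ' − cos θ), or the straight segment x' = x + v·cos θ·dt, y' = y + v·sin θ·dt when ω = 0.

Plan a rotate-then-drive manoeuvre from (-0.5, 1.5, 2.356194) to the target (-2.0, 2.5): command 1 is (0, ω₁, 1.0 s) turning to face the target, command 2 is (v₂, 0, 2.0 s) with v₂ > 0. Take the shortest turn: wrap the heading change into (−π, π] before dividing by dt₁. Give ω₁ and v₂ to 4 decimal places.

ω₁ = 0.1974, v₂ = 0.9014

heading to target = atan2(2.5−1.5, -2−-0.5) = 2.5536
Δθ = wrap(2.5536 − 2.3562) = 0.1974; ω₁ = Δθ/dt₁ = 0.1974
distance = √((-2−-0.5)² + (2.5−1.5)²) = 1.8028; v₂ = distance/dt₂ = 0.9014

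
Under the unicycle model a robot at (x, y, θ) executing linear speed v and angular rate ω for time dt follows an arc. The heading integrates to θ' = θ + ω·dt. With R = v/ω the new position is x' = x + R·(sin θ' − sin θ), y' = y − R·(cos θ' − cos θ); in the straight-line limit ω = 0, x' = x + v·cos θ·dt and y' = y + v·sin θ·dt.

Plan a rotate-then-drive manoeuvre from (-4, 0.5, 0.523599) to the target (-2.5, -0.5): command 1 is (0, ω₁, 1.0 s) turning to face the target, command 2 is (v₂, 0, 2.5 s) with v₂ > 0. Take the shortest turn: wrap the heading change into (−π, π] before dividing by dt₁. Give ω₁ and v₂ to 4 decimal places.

ω₁ = -1.1116, v₂ = 0.7211

heading to target = atan2(-0.5−0.5, -2.5−-4) = -0.5880
Δθ = wrap(-0.5880 − 0.5236) = -1.1116; ω₁ = Δθ/dt₁ = -1.1116
distance = √((-2.5−-4)² + (-0.5−0.5)²) = 1.8028; v₂ = distance/dt₂ = 0.7211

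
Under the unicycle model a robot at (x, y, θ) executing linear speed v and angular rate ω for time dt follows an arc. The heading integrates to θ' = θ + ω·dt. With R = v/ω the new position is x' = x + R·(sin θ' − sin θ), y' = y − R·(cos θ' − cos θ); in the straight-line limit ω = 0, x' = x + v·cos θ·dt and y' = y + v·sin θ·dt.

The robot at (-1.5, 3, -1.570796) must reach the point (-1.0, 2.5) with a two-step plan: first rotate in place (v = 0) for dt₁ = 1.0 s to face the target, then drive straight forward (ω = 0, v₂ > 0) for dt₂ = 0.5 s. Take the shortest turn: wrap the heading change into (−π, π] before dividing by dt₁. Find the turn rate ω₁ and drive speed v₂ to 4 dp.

heading to target = atan2(2.5−3, -1−-1.5) = -0.7854
Δθ = wrap(-0.7854 − -1.5708) = 0.7854; ω₁ = Δθ/dt₁ = 0.7854
distance = √((-1−-1.5)² + (2.5−3)²) = 0.7071; v₂ = distance/dt₂ = 1.4142

ω₁ = 0.7854, v₂ = 1.4142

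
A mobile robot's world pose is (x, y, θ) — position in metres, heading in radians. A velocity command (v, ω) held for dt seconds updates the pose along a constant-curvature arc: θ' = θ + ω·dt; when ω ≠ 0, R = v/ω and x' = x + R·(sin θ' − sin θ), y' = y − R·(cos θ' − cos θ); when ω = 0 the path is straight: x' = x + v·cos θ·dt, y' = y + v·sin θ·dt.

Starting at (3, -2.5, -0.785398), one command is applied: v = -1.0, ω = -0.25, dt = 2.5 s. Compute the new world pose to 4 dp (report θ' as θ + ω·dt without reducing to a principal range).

(1.8798, -0.3104, -1.4104)

θ' = -0.7854 + -0.25·2.5 = -1.4104
R = v/ω = -1.0/-0.25 = 4.0000
x' = 3 + 4.0000·(sin -1.4104 − sin -0.7854) = 1.8798
y' = -2.5 − 4.0000·(cos -1.4104 − cos -0.7854) = -0.3104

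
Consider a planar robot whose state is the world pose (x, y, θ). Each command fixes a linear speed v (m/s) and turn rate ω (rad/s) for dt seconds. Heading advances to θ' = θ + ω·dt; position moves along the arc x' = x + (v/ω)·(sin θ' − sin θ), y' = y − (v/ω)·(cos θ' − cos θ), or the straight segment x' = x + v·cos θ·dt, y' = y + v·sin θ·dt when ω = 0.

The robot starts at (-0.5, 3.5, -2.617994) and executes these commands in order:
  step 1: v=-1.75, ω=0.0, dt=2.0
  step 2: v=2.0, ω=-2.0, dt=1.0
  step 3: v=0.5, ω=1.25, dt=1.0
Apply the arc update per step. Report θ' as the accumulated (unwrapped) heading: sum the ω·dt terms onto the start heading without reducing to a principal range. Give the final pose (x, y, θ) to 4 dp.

step 1: θ'=-2.6180 (straight) → pose (2.5311, 5.2500, -2.6180)
step 2: θ'=-4.6180 (R=-1.0000) → pose (1.0355, 6.0218, -4.6180)
step 3: θ'=-3.3680 (R=0.4000) → pose (0.7271, 6.3739, -3.3680)

(0.7271, 6.3739, -3.3680)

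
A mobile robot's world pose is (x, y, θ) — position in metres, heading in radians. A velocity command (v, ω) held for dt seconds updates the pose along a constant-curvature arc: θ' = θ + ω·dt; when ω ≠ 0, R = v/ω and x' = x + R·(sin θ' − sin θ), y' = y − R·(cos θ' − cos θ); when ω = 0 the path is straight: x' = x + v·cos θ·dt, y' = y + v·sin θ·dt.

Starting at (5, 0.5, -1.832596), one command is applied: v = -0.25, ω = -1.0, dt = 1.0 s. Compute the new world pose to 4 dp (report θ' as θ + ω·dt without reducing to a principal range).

(5.1655, 0.6735, -2.8326)

θ' = -1.8326 + -1.0·1.0 = -2.8326
R = v/ω = -0.25/-1.0 = 0.2500
x' = 5 + 0.2500·(sin -2.8326 − sin -1.8326) = 5.1655
y' = 0.5 − 0.2500·(cos -2.8326 − cos -1.8326) = 0.6735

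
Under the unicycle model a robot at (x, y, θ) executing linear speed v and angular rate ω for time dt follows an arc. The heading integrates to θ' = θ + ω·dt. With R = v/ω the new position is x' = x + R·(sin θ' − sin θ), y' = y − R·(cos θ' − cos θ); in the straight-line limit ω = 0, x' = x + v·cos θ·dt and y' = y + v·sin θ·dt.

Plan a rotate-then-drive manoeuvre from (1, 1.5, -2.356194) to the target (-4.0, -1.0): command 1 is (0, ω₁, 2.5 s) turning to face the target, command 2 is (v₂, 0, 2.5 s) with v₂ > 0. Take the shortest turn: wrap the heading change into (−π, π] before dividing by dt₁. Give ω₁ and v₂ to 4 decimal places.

heading to target = atan2(-1−1.5, -4−1) = -2.6779
Δθ = wrap(-2.6779 − -2.3562) = -0.3218; ω₁ = Δθ/dt₁ = -0.1287
distance = √((-4−1)² + (-1−1.5)²) = 5.5902; v₂ = distance/dt₂ = 2.2361

ω₁ = -0.1287, v₂ = 2.2361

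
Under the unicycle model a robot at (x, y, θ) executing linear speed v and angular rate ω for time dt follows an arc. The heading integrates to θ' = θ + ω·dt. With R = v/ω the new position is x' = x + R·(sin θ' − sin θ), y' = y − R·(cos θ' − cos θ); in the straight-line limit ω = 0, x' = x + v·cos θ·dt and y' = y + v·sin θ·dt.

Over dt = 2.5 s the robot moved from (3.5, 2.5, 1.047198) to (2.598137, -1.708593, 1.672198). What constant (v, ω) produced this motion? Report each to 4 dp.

v = -1.7500, ω = 0.2500

Δθ = 1.672198 − 1.047198 = 0.625000
ω = Δθ/dt = 0.625000/2.5 = 0.2500
R = −Δy/(cos θ' − cos θ) = -7.0000
v = R·ω = -7.0000·0.2500 = -1.7500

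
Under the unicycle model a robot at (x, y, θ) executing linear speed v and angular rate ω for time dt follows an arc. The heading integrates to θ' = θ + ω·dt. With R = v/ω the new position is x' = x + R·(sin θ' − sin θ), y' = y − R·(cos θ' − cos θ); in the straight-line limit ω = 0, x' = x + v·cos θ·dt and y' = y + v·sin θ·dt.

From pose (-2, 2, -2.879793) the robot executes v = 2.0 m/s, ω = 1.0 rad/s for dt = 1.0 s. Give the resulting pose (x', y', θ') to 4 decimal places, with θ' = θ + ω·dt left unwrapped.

θ' = -2.8798 + 1.0·1.0 = -1.8798
R = v/ω = 2.0/1.0 = 2.0000
x' = -2 + 2.0000·(sin -1.8798 − sin -2.8798) = -3.3876
y' = 2 − 2.0000·(cos -1.8798 − cos -2.8798) = 0.6764

(-3.3876, 0.6764, -1.8798)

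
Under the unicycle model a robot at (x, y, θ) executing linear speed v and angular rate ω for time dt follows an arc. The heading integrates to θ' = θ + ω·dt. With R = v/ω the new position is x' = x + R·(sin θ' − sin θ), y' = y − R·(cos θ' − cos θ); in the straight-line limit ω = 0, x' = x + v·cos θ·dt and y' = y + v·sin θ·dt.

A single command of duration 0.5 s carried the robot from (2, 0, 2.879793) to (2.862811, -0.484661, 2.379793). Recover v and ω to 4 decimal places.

Δθ = 2.379793 − 2.879793 = -0.500000
ω = Δθ/dt = -0.500000/0.5 = -1.0000
R = Δx/(sin θ' − sin θ) = 2.0000
v = R·ω = 2.0000·-1.0000 = -2.0000

v = -2.0000, ω = -1.0000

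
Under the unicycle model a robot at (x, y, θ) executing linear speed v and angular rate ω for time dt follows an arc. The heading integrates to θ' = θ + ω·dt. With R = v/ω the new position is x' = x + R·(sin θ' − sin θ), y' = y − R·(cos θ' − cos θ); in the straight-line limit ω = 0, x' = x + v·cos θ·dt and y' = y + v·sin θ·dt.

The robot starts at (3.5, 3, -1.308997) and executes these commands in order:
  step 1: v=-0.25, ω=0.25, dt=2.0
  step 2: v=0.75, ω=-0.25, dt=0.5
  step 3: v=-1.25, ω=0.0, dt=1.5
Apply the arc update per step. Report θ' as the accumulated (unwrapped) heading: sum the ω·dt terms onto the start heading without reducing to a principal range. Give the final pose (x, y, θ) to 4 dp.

step 1: θ'=-0.8090 (R=-1.0000) → pose (3.2577, 3.4314, -0.8090)
step 2: θ'=-0.9340 (R=-3.0000) → pose (3.4989, 3.1446, -0.9340)
step 3: θ'=-0.9340 (straight) → pose (2.3840, 4.6521, -0.9340)

(2.3840, 4.6521, -0.9340)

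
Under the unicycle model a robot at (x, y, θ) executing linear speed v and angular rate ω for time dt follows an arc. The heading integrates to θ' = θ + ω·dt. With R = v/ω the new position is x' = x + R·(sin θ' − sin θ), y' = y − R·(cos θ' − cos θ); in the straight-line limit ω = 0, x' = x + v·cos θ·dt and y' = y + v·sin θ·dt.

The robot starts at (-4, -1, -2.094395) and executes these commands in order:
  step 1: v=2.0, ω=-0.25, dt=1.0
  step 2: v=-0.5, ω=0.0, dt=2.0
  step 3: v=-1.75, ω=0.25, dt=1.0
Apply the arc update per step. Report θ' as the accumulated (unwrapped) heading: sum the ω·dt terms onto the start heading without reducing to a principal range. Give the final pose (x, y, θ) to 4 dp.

(-3.4519, -0.4833, -2.0944)

step 1: θ'=-2.3444 (R=-8.0000) → pose (-5.2050, -2.5897, -2.3444)
step 2: θ'=-2.3444 (straight) → pose (-4.5063, -1.8743, -2.3444)
step 3: θ'=-2.0944 (R=-7.0000) → pose (-3.4519, -0.4833, -2.0944)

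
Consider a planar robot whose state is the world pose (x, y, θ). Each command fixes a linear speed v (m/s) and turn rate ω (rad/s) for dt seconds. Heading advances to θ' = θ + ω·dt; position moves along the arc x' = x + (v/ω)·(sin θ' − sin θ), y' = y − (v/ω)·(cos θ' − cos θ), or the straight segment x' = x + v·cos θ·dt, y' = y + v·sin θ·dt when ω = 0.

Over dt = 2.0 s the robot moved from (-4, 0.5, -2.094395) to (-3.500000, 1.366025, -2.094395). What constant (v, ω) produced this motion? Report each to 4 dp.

Δθ = -2.094395 − -2.094395 = 0.000000
ω = Δθ/dt = 0.000000/2.0 = 0.0000
ω = 0 → v = (Δx·cos θ + Δy·sin θ)/dt = -0.5000

v = -0.5000, ω = 0.0000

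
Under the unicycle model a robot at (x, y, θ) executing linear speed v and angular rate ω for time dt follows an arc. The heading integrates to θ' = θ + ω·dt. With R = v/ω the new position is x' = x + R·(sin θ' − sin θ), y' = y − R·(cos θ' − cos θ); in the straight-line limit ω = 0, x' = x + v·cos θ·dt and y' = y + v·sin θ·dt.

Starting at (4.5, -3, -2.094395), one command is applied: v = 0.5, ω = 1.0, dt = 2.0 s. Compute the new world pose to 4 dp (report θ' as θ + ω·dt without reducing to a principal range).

(4.8859, -3.7478, -0.0944)

θ' = -2.0944 + 1.0·2.0 = -0.0944
R = v/ω = 0.5/1.0 = 0.5000
x' = 4.5 + 0.5000·(sin -0.0944 − sin -2.0944) = 4.8859
y' = -3 − 0.5000·(cos -0.0944 − cos -2.0944) = -3.7478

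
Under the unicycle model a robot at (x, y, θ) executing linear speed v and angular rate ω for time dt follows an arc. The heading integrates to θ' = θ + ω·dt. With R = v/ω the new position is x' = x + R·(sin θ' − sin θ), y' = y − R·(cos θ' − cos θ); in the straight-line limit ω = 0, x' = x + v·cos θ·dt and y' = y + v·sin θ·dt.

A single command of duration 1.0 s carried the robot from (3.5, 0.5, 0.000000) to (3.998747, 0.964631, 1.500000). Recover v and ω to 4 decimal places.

Δθ = 1.500000 − 0.000000 = 1.500000
ω = Δθ/dt = 1.500000/1.0 = 1.5000
R = Δx/(sin θ' − sin θ) = 0.5000
v = R·ω = 0.5000·1.5000 = 0.7500

v = 0.7500, ω = 1.5000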